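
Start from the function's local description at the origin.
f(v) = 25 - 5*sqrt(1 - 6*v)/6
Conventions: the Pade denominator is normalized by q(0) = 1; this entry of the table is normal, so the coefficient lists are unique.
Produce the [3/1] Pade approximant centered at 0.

The Pade approximant has numerator coefficients [145/6, -705/8, -45/8, -45/16]; denominator coefficients [1, -15/4].

Taylor coefficients needed (expand at 0): a_0 = 145/6, a_1 = 5/2, a_2 = 15/4, a_3 = 45/4, a_4 = 675/16.
Write the denominator as Q(v) = 1 + q1*v. Requiring Q*f - P = O(v^5) with deg P <= 3 kills the coefficients of v^4..v^4 in Q*f:
  v^4: a_4 + q1*a_3 = 0, i.e. 675/16 + (45/4)*q1 = 0.
Solving this linear system: q1 = -15/4.
The numerator is Q*f truncated at degree 3: P0 = a_0 = 145/6; P1 = a_1 + q1*a_0 = -705/8; P2 = a_2 + q1*a_1 = -45/8; P3 = a_3 + q1*a_2 = -45/16.


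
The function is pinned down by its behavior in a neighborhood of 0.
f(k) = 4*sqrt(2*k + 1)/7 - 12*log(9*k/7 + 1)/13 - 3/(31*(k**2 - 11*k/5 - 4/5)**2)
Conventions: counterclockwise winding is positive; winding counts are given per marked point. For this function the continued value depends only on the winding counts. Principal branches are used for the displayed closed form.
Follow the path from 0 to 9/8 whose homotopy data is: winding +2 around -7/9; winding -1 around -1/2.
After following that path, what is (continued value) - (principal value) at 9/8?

Continued minus principal equals (-(4/7)*sqrt(13)) - ((48/13)*pi)*i.

The rational part is single-valued and drops out of the difference; each branch term changes only by its own monodromy.
(-12/13)*log(1 - k/(-7/9)): each positive loop around -7/9 adds 2*pi*i to the log, so winding +2 contributes (-12/13)*(2)*2*pi*i = -(48/13)*pi*i.
(4/7)*sqrt(1 - k/(-1/2)): winding -1 is odd, the square root flips sign, contributing -2*(4/7)*sqrt(1 - (9/8)/(-1/2)) = -2*(4/7)*sqrt(13/4) = -(4/7)*sqrt(13).
Summing the contributions at k = 9/8 gives (-(4/7)*sqrt(13)) - ((48/13)*pi)*i.


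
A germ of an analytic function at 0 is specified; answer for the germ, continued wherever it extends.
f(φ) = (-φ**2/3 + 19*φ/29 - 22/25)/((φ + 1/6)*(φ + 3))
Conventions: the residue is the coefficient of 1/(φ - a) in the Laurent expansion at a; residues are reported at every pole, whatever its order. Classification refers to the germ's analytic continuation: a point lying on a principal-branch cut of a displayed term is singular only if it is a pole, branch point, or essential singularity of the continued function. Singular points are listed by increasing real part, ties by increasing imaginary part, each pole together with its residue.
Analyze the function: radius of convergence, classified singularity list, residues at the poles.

Denominator factor (φ + 3): pole of order 1 at -3, modulus 3.
Denominator factor (φ + 1/6): pole of order 1 at -1/6, modulus 1/6.
The radius of convergence is the smallest modulus among the singular points: 1/6.
At the order-1 pole -3 set g(φ) = (φ - (-3))*f(φ) = (-φ**2/3 + 19*φ/29 - 22/25)/(φ + 1/6).
Simple pole: residue = g(a) at a = -3, which is 25428/12325.
At the order-1 pole -1/6 set g(φ) = (φ - (-1/6))*f(φ) = (-φ**2/3 + 19*φ/29 - 22/25)/(φ + 3).
Simple pole: residue = g(a) at a = -1/6, which is -78179/221850.
List the singular points by increasing real part (a conjugate pair: the negative imaginary part first).

Radius of convergence at 0: 1/6.
At -3: a pole of order 1; residue 25428/12325.
At -1/6: a pole of order 1; residue -78179/221850.


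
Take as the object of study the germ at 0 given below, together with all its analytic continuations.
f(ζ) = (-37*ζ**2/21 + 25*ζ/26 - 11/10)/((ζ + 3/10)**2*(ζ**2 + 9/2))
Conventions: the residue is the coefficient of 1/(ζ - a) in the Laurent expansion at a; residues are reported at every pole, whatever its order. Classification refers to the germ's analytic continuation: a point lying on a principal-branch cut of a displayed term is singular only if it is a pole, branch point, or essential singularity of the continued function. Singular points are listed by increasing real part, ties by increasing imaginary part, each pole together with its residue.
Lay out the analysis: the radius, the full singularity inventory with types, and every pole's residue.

Radius of convergence at 0: 3/10.
At -3/10: a pole of order 2; residue 2529050/6390657.
At -((3/2)*sqrt(2))*i: a pole of order 1; residue (-1264525/6390657) - ((198740/912951)*sqrt(2))*i.
At ((3/2)*sqrt(2))*i: a pole of order 1; residue (-1264525/6390657) + ((198740/912951)*sqrt(2))*i.

Denominator factor (ζ**2 + 9/2): discriminant -18, complex-conjugate roots ((3/2)*sqrt(2))*i and -((3/2)*sqrt(2))*i; poles of order 1, moduli (3/2)*sqrt(2) and (3/2)*sqrt(2).
Denominator factor (ζ + 3/10)^2: pole of order 2 at -3/10, modulus 3/10.
The radius of convergence is the smallest modulus among the singular points: 3/10.
At the order-2 pole -3/10 set g(ζ) = (ζ - (-3/10))^2*f(ζ) = (-37*ζ**2/21 + 25*ζ/26 - 11/10)/(ζ**2 + 9/2).
Order-2 pole: residue = g'(a); g'(-3/10) = 2529050/6390657, so the residue is 2529050/6390657.
The factor ζ**2 + 9/2 splits as (ζ - a)(ζ - a') with a = -((3/2)*sqrt(2))*i, a' = ((3/2)*sqrt(2))*i. At the order-1 pole a set g(ζ) = (ζ - a)*f(ζ) = [(-37*ζ**2/21 + 25*ζ/26 - 11/10)/(ζ + 3/10)**2] / (ζ - a').
Simple pole: residue = g(a) at a = -((3/2)*sqrt(2))*i, which is (-1264525/6390657) - ((198740/912951)*sqrt(2))*i.
The factor ζ**2 + 9/2 splits as (ζ - a)(ζ - a') with a = ((3/2)*sqrt(2))*i, a' = -((3/2)*sqrt(2))*i. At the order-1 pole a set g(ζ) = (ζ - a)*f(ζ) = [(-37*ζ**2/21 + 25*ζ/26 - 11/10)/(ζ + 3/10)**2] / (ζ - a').
Simple pole: residue = g(a) at a = ((3/2)*sqrt(2))*i, which is (-1264525/6390657) + ((198740/912951)*sqrt(2))*i.
List the singular points by increasing real part (a conjugate pair: the negative imaginary part first).


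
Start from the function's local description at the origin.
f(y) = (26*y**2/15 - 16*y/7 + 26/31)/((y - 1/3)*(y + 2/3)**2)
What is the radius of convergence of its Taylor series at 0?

Denominator factor (y + 2/3)^2: pole of order 2 at -2/3, modulus 2/3.
Denominator factor (y - 1/3): pole of order 1 at 1/3, modulus 1/3.
The radius of convergence is the smallest modulus among the singular points: 1/3.

The radius of convergence is 1/3.


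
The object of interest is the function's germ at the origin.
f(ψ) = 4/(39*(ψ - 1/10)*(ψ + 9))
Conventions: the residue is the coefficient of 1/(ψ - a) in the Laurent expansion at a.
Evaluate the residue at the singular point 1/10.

At the order-1 pole 1/10 set g(ψ) = (ψ - (1/10))*f(ψ) = 4/(39*(ψ + 9)).
Simple pole: residue = g(a) at a = 1/10, which is 40/3549.

The residue is 40/3549.


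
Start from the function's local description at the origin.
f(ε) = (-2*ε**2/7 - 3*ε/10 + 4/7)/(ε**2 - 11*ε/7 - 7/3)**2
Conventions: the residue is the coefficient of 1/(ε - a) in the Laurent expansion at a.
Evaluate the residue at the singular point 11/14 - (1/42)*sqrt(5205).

The factor ε**2 - 11*ε/7 - 7/3 splits as (ε - a)(ε - a') with a = 11/14 - (1/42)*sqrt(5205), a' = 11/14 + (1/42)*sqrt(5205). At the order-2 pole a set g(ε) = (ε - a)^2*f(ε) = [-2*ε**2/7 - 3*ε/10 + 4/7] / (ε - a')^2.
Order-2 pole: residue = g'(a); g'(11/14 - (1/42)*sqrt(5205)) = (20629/30102250)*sqrt(5205), so the residue is (20629/30102250)*sqrt(5205).

The residue is (20629/30102250)*sqrt(5205).


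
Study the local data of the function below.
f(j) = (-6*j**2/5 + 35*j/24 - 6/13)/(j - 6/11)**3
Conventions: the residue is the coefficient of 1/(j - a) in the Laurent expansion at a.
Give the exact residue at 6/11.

At the order-3 pole 6/11 set g(j) = (j - (6/11))^3*f(j) = -6*j**2/5 + 35*j/24 - 6/13.
Order-3 pole: residue = g''(a)/2; g''(6/11) = -12/5, so the residue is -6/5.

The residue is -6/5.


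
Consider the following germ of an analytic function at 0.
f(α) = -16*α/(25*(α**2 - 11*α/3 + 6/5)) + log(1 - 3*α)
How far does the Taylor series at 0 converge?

The radius of convergence is 1/3.

Denominator factor (α**2 - 11*α/3 + 6/5): discriminant 389/45, real irrational roots 11/6 + (1/30)*sqrt(1945) and 11/6 - (1/30)*sqrt(1945); poles of order 1, moduli 11/6 + (1/30)*sqrt(1945) and 11/6 - (1/30)*sqrt(1945).
Branch term (1)*log(1 - α/(1/3)): its argument vanishes at α = 1/3, a logarithmic branch point, modulus 1/3.
The radius of convergence is the smallest modulus among the singular points: 1/3.


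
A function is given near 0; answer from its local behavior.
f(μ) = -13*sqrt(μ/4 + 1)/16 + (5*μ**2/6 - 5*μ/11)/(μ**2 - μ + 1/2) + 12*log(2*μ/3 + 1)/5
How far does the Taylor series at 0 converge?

Denominator factor (μ**2 - μ + 1/2): discriminant -1, complex-conjugate roots (1/2) + (1/2)*i and (1/2) - (1/2)*i; poles of order 1, moduli (1/2)*sqrt(2) and (1/2)*sqrt(2).
Branch term (12/5)*log(1 - μ/(-3/2)): its argument vanishes at μ = -3/2, a logarithmic branch point, modulus 3/2.
Branch term (-13/16)*sqrt(1 - μ/(-4)): its argument vanishes at μ = -4, a square-root branch point, modulus 4.
The radius of convergence is the smallest modulus among the singular points: (1/2)*sqrt(2).

The radius of convergence is (1/2)*sqrt(2).


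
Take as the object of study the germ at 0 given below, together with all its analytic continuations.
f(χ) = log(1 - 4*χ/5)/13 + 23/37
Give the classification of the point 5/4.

The term (1/13)*log(1 - χ/(5/4)) has argument 1 - 5/4/(5/4) = 0 at 5/4: a logarithmic (infinitely-sheeted) branch point; the remaining terms are analytic or single-valued there.

The point is a logarithmic branch point.


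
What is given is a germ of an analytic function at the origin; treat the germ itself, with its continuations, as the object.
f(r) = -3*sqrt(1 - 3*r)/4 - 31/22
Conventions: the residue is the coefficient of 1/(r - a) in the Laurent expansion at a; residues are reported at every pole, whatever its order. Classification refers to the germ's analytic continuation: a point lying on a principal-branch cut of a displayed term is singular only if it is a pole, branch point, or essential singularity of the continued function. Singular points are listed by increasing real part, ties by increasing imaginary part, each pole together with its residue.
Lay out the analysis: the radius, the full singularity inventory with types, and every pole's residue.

Branch term (-3/4)*sqrt(1 - r/(1/3)): its argument vanishes at r = 1/3, a square-root branch point, modulus 1/3.
The radius of convergence is the smallest modulus among the singular points: 1/3.

Radius of convergence at 0: 1/3.
At 1/3: an algebraic (square-root) branch point.


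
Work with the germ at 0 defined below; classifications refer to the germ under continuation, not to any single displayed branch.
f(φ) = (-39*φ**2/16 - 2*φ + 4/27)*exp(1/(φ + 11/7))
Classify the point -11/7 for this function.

The exponent 1/(φ - (-11/7)) has a pole at -11/7, so exp(1/(φ - (-11/7))) takes every nonzero value near it: an essential singularity (not a pole of any order).

The point is an essential singularity.


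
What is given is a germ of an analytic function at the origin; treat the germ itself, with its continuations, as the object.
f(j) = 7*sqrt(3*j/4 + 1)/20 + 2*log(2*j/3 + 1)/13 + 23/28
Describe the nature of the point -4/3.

The term (7/20)*sqrt(1 - j/(-4/3)) has argument 1 - -4/3/(-4/3) = 0 at -4/3: a square-root (algebraic, two-sheeted) branch point; the remaining terms are analytic or single-valued there.

The point is an algebraic (square-root) branch point.


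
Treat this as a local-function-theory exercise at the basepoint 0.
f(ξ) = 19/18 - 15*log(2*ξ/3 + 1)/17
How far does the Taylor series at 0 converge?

Branch term (-15/17)*log(1 - ξ/(-3/2)): its argument vanishes at ξ = -3/2, a logarithmic branch point, modulus 3/2.
The radius of convergence is the smallest modulus among the singular points: 3/2.

The radius of convergence is 3/2.


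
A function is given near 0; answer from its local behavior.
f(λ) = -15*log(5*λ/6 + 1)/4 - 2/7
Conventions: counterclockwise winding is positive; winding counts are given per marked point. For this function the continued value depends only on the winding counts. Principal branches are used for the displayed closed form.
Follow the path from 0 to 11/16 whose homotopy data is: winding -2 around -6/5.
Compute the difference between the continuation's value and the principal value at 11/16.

The rational part is single-valued and drops out of the difference; each branch term changes only by its own monodromy.
(-15/4)*log(1 - λ/(-6/5)): each positive loop around -6/5 adds 2*pi*i to the log, so winding -2 contributes (-15/4)*(-2)*2*pi*i = (15)*pi*i.
Summing the contributions at λ = 11/16 gives (15)*pi*i.

Continued minus principal equals (15)*pi*i.


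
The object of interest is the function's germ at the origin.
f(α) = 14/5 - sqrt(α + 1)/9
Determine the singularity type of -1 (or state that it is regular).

The point is an algebraic (square-root) branch point.

The term (-1/9)*sqrt(1 - α/(-1)) has argument 1 - -1/(-1) = 0 at -1: a square-root (algebraic, two-sheeted) branch point; the remaining terms are analytic or single-valued there.


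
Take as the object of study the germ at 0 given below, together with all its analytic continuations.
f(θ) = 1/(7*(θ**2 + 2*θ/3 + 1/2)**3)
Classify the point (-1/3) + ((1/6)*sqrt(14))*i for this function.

The point is a pole of order 3.

The denominator factor θ**2 + 2*θ/3 + 1/2 vanishes at (-1/3) + ((1/6)*sqrt(14))*i and appears to the power 3; the numerator there equals 1/7, nonzero, and no other factor vanishes.
Hence a pole whose order is the multiplicity, 3.


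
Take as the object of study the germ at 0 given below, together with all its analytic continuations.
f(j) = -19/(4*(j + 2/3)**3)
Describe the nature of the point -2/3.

The point is a pole of order 3.

The denominator factor j + 2/3 vanishes at -2/3 and appears to the power 3; the numerator there equals -19/4, nonzero, and no other factor vanishes.
Hence a pole whose order is the multiplicity, 3.


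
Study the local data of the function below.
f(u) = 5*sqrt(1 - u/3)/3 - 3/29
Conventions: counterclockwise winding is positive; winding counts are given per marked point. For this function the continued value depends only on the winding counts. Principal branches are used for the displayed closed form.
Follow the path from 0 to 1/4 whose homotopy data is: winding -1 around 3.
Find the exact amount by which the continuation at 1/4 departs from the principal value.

Continued minus principal equals -(5/9)*sqrt(33).

The rational part is single-valued and drops out of the difference; each branch term changes only by its own monodromy.
(5/3)*sqrt(1 - u/(3)): winding -1 is odd, the square root flips sign, contributing -2*(5/3)*sqrt(1 - (1/4)/(3)) = -2*(5/3)*sqrt(11/12) = -(5/9)*sqrt(33).
Summing the contributions at u = 1/4 gives -(5/9)*sqrt(33).


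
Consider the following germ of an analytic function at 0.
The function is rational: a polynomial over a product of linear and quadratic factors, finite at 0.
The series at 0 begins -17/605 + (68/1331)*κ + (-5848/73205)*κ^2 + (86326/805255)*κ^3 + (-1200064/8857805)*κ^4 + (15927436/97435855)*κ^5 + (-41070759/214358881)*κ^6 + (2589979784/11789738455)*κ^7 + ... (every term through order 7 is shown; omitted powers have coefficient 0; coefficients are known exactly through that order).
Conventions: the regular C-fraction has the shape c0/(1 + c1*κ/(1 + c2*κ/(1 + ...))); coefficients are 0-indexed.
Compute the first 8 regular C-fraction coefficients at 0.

Taylor coefficients (read off): a_0 = -17/605, a_1 = 68/1331, a_2 = -5848/73205, a_3 = 86326/805255, a_4 = -1200064/8857805, a_5 = 15927436/97435855, a_6 = -41070759/214358881, a_7 = 2589979784/11789738455.
c0 = a_0 = -17/605. Peel one level at a time: if S = 1 + c*κ/S' with S'(0) = 1, then c is the κ-coefficient of S and S' = c*κ/(S - 1).
S_1 = c0/f = 1 + (20/11)*κ + (56/121)*κ^2 + ...; c1 = 20/11.
S_2 = c1*κ/(S_1 - 1) = 1 + (-14/55)*κ + (2097/6050)*κ^2 + ...; c2 = -14/55.
S_3 = c2*κ/(S_2 - 1) = 1 + (2097/1540)*κ + (1185/784)*κ^2 + ...; c3 = 2097/1540.
S_4 = c3*κ/(S_3 - 1) = 1 + (-21725/19572)*κ + (-172645/977202)*κ^2 + ...; c4 = -21725/19572.
S_5 = c4*κ/(S_4 - 1) = 1 + (-43946/276105)*κ + (-7462/468075)*κ^2 + ...; c5 = -43946/276105.
S_6 = c5*κ/(S_5 - 1) = 1 + (-124189/1239905)*κ + (451321/9853321)*κ^2 + ...; c6 = -124189/1239905.
S_7 = c6*κ/(S_6 - 1) = 1 + (58855/128699)*κ + ...; c7 = 58855/128699.

The regular C-fraction coefficients are [-17/605, 20/11, -14/55, 2097/1540, -21725/19572, -43946/276105, -124189/1239905, 58855/128699].


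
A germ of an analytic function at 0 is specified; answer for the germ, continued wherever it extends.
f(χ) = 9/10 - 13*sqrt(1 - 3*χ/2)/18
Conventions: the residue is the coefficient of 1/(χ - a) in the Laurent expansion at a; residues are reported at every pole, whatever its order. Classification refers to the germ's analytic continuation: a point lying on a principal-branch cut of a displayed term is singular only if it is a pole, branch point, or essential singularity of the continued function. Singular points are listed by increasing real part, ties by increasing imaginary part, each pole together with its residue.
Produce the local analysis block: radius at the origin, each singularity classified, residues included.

Branch term (-13/18)*sqrt(1 - χ/(2/3)): its argument vanishes at χ = 2/3, a square-root branch point, modulus 2/3.
The radius of convergence is the smallest modulus among the singular points: 2/3.

Radius of convergence at 0: 2/3.
At 2/3: an algebraic (square-root) branch point.


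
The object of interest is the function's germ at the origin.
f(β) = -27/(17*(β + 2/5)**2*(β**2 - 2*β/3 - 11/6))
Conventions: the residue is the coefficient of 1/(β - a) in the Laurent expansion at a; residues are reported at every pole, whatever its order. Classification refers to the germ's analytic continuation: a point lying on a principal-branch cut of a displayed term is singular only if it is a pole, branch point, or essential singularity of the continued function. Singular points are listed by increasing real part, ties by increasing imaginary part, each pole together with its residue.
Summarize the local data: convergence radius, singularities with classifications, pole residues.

Radius of convergence at 0: 2/5.
At 1/3 - (1/6)*sqrt(70): a pole of order 1; residue 445500/756857 + (452385/5297999)*sqrt(70).
At -2/5: a pole of order 2; residue -891000/756857.
At 1/3 + (1/6)*sqrt(70): a pole of order 1; residue 445500/756857 - (452385/5297999)*sqrt(70).

Denominator factor (β + 2/5)^2: pole of order 2 at -2/5, modulus 2/5.
Denominator factor (β**2 - 2*β/3 - 11/6): discriminant 70/9, real irrational roots 1/3 + (1/6)*sqrt(70) and 1/3 - (1/6)*sqrt(70); poles of order 1, moduli 1/3 + (1/6)*sqrt(70) and -1/3 + (1/6)*sqrt(70).
The radius of convergence is the smallest modulus among the singular points: 2/5.
The factor β**2 - 2*β/3 - 11/6 splits as (β - a)(β - a') with a = 1/3 - (1/6)*sqrt(70), a' = 1/3 + (1/6)*sqrt(70). At the order-1 pole a set g(β) = (β - a)*f(β) = [-27/(17*(β + 2/5)**2)] / (β - a').
Simple pole: residue = g(a) at a = 1/3 - (1/6)*sqrt(70), which is 445500/756857 + (452385/5297999)*sqrt(70).
At the order-2 pole -2/5 set g(β) = (β - (-2/5))^2*f(β) = -27/(17*(β**2 - 2*β/3 - 11/6)).
Order-2 pole: residue = g'(a); g'(-2/5) = -891000/756857, so the residue is -891000/756857.
The factor β**2 - 2*β/3 - 11/6 splits as (β - a)(β - a') with a = 1/3 + (1/6)*sqrt(70), a' = 1/3 - (1/6)*sqrt(70). At the order-1 pole a set g(β) = (β - a)*f(β) = [-27/(17*(β + 2/5)**2)] / (β - a').
Simple pole: residue = g(a) at a = 1/3 + (1/6)*sqrt(70), which is 445500/756857 - (452385/5297999)*sqrt(70).
List the singular points by increasing real part (a conjugate pair: the negative imaginary part first).


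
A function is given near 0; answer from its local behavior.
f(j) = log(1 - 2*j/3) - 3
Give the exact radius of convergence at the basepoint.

The radius of convergence is 3/2.

Branch term (1)*log(1 - j/(3/2)): its argument vanishes at j = 3/2, a logarithmic branch point, modulus 3/2.
The radius of convergence is the smallest modulus among the singular points: 3/2.


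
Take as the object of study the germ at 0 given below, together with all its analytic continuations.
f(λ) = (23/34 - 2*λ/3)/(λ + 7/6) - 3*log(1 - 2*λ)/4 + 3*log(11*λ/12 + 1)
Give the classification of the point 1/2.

The term (-3/4)*log(1 - λ/(1/2)) has argument 1 - 1/2/(1/2) = 0 at 1/2: a logarithmic (infinitely-sheeted) branch point; the remaining terms are analytic or single-valued there.

The point is a logarithmic branch point.


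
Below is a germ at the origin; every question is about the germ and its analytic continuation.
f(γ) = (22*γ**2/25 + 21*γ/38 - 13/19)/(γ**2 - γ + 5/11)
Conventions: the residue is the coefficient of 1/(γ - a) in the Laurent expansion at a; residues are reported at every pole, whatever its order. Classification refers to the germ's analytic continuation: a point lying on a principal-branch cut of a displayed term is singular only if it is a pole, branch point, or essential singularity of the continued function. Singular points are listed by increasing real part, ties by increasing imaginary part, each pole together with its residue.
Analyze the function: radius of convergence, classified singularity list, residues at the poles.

Radius of convergence at 0: (1/11)*sqrt(55).
At (1/2) - ((3/22)*sqrt(11))*i: a pole of order 1; residue (1361/1900) - ((233/1900)*sqrt(11))*i.
At (1/2) + ((3/22)*sqrt(11))*i: a pole of order 1; residue (1361/1900) + ((233/1900)*sqrt(11))*i.

Denominator factor (γ**2 - γ + 5/11): discriminant -9/11, complex-conjugate roots (1/2) + ((3/22)*sqrt(11))*i and (1/2) - ((3/22)*sqrt(11))*i; poles of order 1, moduli (1/11)*sqrt(55) and (1/11)*sqrt(55).
The radius of convergence is the smallest modulus among the singular points: (1/11)*sqrt(55).
The factor γ**2 - γ + 5/11 splits as (γ - a)(γ - a') with a = (1/2) - ((3/22)*sqrt(11))*i, a' = (1/2) + ((3/22)*sqrt(11))*i. At the order-1 pole a set g(γ) = (γ - a)*f(γ) = [22*γ**2/25 + 21*γ/38 - 13/19] / (γ - a').
Simple pole: residue = g(a) at a = (1/2) - ((3/22)*sqrt(11))*i, which is (1361/1900) - ((233/1900)*sqrt(11))*i.
The factor γ**2 - γ + 5/11 splits as (γ - a)(γ - a') with a = (1/2) + ((3/22)*sqrt(11))*i, a' = (1/2) - ((3/22)*sqrt(11))*i. At the order-1 pole a set g(γ) = (γ - a)*f(γ) = [22*γ**2/25 + 21*γ/38 - 13/19] / (γ - a').
Simple pole: residue = g(a) at a = (1/2) + ((3/22)*sqrt(11))*i, which is (1361/1900) + ((233/1900)*sqrt(11))*i.
List the singular points by increasing real part (a conjugate pair: the negative imaginary part first).


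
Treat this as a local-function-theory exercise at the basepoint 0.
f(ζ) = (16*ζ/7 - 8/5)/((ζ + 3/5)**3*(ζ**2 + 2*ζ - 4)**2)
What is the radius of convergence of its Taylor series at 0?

Denominator factor (ζ + 3/5)^3: pole of order 3 at -3/5, modulus 3/5.
Denominator factor (ζ**2 + 2*ζ - 4)^2: discriminant 20, real irrational roots -1 + sqrt(5) and -1 - sqrt(5); poles of order 2, moduli -1 + sqrt(5) and 1 + sqrt(5).
The radius of convergence is the smallest modulus among the singular points: 3/5.

The radius of convergence is 3/5.


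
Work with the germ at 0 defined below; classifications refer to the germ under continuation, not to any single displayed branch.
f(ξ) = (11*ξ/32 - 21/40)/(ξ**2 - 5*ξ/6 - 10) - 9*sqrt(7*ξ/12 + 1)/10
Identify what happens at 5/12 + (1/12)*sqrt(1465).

The denominator factor ξ**2 - 5*ξ/6 - 10 vanishes at 5/12 + (1/12)*sqrt(1465) and appears to the power 1; the numerator there equals -733/1920 + (11/384)*sqrt(1465), nonzero, and no other factor vanishes.
The branch terms are analytic at this point.
Hence a pole whose order is the multiplicity, 1.

The point is a pole of order 1.


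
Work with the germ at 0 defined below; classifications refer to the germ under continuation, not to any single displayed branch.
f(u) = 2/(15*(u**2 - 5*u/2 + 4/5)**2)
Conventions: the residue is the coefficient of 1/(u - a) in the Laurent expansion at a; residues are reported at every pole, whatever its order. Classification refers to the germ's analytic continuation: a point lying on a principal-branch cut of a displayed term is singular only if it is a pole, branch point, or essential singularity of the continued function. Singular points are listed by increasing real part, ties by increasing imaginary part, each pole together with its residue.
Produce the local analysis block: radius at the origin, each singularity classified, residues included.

Radius of convergence at 0: 5/4 - (1/20)*sqrt(305).
At 5/4 - (1/20)*sqrt(305): a pole of order 2; residue (32/11163)*sqrt(305).
At 5/4 + (1/20)*sqrt(305): a pole of order 2; residue -(32/11163)*sqrt(305).

Denominator factor (u**2 - 5*u/2 + 4/5)^2: discriminant 61/20, real irrational roots 5/4 + (1/20)*sqrt(305) and 5/4 - (1/20)*sqrt(305); poles of order 2, moduli 5/4 + (1/20)*sqrt(305) and 5/4 - (1/20)*sqrt(305).
The radius of convergence is the smallest modulus among the singular points: 5/4 - (1/20)*sqrt(305).
The factor u**2 - 5*u/2 + 4/5 splits as (u - a)(u - a') with a = 5/4 - (1/20)*sqrt(305), a' = 5/4 + (1/20)*sqrt(305). At the order-2 pole a set g(u) = (u - a)^2*f(u) = [2/15] / (u - a')^2.
Order-2 pole: residue = g'(a); g'(5/4 - (1/20)*sqrt(305)) = (32/11163)*sqrt(305), so the residue is (32/11163)*sqrt(305).
The factor u**2 - 5*u/2 + 4/5 splits as (u - a)(u - a') with a = 5/4 + (1/20)*sqrt(305), a' = 5/4 - (1/20)*sqrt(305). At the order-2 pole a set g(u) = (u - a)^2*f(u) = [2/15] / (u - a')^2.
Order-2 pole: residue = g'(a); g'(5/4 + (1/20)*sqrt(305)) = -(32/11163)*sqrt(305), so the residue is -(32/11163)*sqrt(305).
List the singular points by increasing real part (a conjugate pair: the negative imaginary part first).


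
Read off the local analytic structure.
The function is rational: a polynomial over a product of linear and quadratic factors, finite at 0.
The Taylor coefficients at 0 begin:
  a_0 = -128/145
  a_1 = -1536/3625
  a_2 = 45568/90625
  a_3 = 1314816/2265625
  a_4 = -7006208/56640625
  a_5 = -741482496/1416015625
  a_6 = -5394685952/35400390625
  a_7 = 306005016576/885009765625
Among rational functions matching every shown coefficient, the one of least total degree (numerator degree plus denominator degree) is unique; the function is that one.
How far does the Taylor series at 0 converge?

No rational of total degree below 2 reproduces all 8 coefficients; solving the [0/2] Pade equations on them gives f(ω) = -32/(29*(ω**2 - 3*ω/5 + 5/4)), whose expansion matches every shown term.
Denominator factor (ω**2 - 3*ω/5 + 5/4): discriminant -116/25, complex-conjugate roots (3/10) + ((1/5)*sqrt(29))*i and (3/10) - ((1/5)*sqrt(29))*i; poles of order 1, moduli (1/2)*sqrt(5) and (1/2)*sqrt(5).
The radius of convergence is the smallest modulus among the singular points: (1/2)*sqrt(5).

The radius of convergence is (1/2)*sqrt(5).


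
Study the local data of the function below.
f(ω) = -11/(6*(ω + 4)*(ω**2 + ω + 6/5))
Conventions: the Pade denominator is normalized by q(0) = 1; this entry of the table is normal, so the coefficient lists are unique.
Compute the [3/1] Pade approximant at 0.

The Pade approximant has numerator coefficients [-55/144, 16775/386784, 90475/257856, -534875/1547136]; denominator coefficients [1, 15629/16116].

Taylor coefficients needed (expand at 0): a_0 = -55/144, a_1 = 715/1728, a_2 = -1045/20736, a_3 = -73865/248832, a_4 = 859595/2985984.
Write the denominator as Q(ω) = 1 + q1*ω. Requiring Q*f - P = O(ω^5) with deg P <= 3 kills the coefficients of ω^4..ω^4 in Q*f:
  ω^4: a_4 + q1*a_3 = 0, i.e. 859595/2985984 + (-73865/248832)*q1 = 0.
Solving this linear system: q1 = 15629/16116.
The numerator is Q*f truncated at degree 3: P0 = a_0 = -55/144; P1 = a_1 + q1*a_0 = 16775/386784; P2 = a_2 + q1*a_1 = 90475/257856; P3 = a_3 + q1*a_2 = -534875/1547136.


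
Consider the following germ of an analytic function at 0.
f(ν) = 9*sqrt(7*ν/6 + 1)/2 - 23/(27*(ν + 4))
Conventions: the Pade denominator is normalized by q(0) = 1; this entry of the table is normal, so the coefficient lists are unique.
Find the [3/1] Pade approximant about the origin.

Taylor coefficients needed (expand at 0): a_0 = 463/108, a_1 = 1157/432, a_2 = -673/864, a_3 = 1555/3456, a_4 = -36107/110592.
Write the denominator as Q(ν) = 1 + q1*ν. Requiring Q*f - P = O(ν^5) with deg P <= 3 kills the coefficients of ν^4..ν^4 in Q*f:
  ν^4: a_4 + q1*a_3 = 0, i.e. -36107/110592 + (1555/3456)*q1 = 0.
Solving this linear system: q1 = 36107/49760.
The numerator is Q*f truncated at degree 3: P0 = a_0 = 463/108; P1 = a_1 + q1*a_0 = 10370207/1791360; P2 = a_2 + q1*a_1 = 8343853/7165440; P3 = a_3 + q1*a_2 = -1651937/14330880.

The Pade approximant has numerator coefficients [463/108, 10370207/1791360, 8343853/7165440, -1651937/14330880]; denominator coefficients [1, 36107/49760].


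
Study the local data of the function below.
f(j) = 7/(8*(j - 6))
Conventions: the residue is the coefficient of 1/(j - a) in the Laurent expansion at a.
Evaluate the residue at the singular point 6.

At the order-1 pole 6 set g(j) = (j - (6))*f(j) = 7/8.
Simple pole: residue = g(a) at a = 6, which is 7/8.

The residue is 7/8.


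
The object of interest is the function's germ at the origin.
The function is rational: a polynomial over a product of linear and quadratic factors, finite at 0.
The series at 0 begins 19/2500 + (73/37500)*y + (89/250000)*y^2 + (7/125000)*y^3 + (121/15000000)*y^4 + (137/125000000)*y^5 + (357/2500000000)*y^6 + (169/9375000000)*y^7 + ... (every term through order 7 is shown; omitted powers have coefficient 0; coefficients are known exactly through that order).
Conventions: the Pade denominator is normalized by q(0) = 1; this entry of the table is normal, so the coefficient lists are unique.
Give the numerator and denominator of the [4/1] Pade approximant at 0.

Taylor coefficients needed (read off): a_0 = 19/2500, a_1 = 73/37500, a_2 = 89/250000, a_3 = 7/125000, a_4 = 121/15000000, a_5 = 137/125000000.
Write the denominator as Q(y) = 1 + q1*y. Requiring Q*f - P = O(y^6) with deg P <= 4 kills the coefficients of y^5..y^5 in Q*f:
  y^5: a_5 + q1*a_4 = 0, i.e. 137/125000000 + (121/15000000)*q1 = 0.
Solving this linear system: q1 = -411/3025.
The numerator is Q*f truncated at degree 4: P0 = a_0 = 19/2500; P1 = a_1 + q1*a_0 = 10369/11343750; P2 = a_2 + q1*a_1 = 13841/151250000; P3 = a_3 + q1*a_2 = 5771/756250000; P4 = a_4 + q1*a_3 = 4157/9075000000.

The Pade approximant has numerator coefficients [19/2500, 10369/11343750, 13841/151250000, 5771/756250000, 4157/9075000000]; denominator coefficients [1, -411/3025].


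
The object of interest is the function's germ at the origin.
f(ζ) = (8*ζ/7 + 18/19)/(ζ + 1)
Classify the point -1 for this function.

The point is a pole of order 1.

The denominator factor ζ + 1 vanishes at -1 and appears to the power 1; the numerator there equals -26/133, nonzero, and no other factor vanishes.
Hence a pole whose order is the multiplicity, 1.


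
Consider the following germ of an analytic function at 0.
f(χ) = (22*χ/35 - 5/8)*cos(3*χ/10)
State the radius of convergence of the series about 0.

The radius of convergence is infinite.

The factor cos(3*χ/10) is entire and contributes no finite singular point.
The polynomial part has no poles.
No finite singular points: the Taylor series at 0 converges everywhere.


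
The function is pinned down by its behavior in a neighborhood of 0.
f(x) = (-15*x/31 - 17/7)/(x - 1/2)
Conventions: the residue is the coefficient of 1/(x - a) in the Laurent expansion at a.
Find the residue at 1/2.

At the order-1 pole 1/2 set g(x) = (x - (1/2))*f(x) = -15*x/31 - 17/7.
Simple pole: residue = g(a) at a = 1/2, which is -1159/434.

The residue is -1159/434.


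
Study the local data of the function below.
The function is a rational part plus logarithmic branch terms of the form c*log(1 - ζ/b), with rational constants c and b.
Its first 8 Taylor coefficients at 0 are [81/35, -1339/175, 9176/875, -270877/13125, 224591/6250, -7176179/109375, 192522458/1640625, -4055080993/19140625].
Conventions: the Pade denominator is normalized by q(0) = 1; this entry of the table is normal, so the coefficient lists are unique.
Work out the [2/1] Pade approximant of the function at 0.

Taylor coefficients needed (read off): a_0 = 81/35, a_1 = -1339/175, a_2 = 9176/875, a_3 = -270877/13125.
Write the denominator as Q(ζ) = 1 + q1*ζ. Requiring Q*f - P = O(ζ^4) with deg P <= 2 kills the coefficients of ζ^3..ζ^3 in Q*f:
  ζ^3: a_3 + q1*a_2 = 0, i.e. -270877/13125 + (9176/875)*q1 = 0.
Solving this linear system: q1 = 7321/3720.
The numerator is Q*f truncated at degree 2: P0 = a_0 = 81/35; P1 = a_1 + q1*a_0 = -26881/8680; P2 = a_2 + q1*a_1 = -3401/744.

The Pade approximant has numerator coefficients [81/35, -26881/8680, -3401/744]; denominator coefficients [1, 7321/3720].


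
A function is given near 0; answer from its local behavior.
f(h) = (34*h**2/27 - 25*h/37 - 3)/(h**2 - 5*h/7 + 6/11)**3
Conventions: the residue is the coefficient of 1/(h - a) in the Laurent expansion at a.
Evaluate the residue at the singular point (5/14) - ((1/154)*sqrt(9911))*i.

The residue is -((35414392937/730701268299)*sqrt(9911))*i.

The factor h**2 - 5*h/7 + 6/11 splits as (h - a)(h - a') with a = (5/14) - ((1/154)*sqrt(9911))*i, a' = (5/14) + ((1/154)*sqrt(9911))*i. At the order-3 pole a set g(h) = (h - a)^3*f(h) = [34*h**2/27 - 25*h/37 - 3] / (h - a')^3.
Order-3 pole: residue = g''(a)/2; g''((5/14) - ((1/154)*sqrt(9911))*i) = -((70828785874/730701268299)*sqrt(9911))*i, so the residue is -((35414392937/730701268299)*sqrt(9911))*i.


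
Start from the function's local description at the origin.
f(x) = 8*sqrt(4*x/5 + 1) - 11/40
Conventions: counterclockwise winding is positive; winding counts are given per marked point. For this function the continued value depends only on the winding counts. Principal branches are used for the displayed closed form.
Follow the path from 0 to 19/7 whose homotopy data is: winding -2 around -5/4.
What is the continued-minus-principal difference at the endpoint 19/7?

Continued minus principal equals 0.

The rational part is single-valued and drops out of the difference; each branch term changes only by its own monodromy.
(8)*sqrt(1 - x/(-5/4)): winding -2 is even, the square root returns to the same sheet, contribution 0.
Summing the contributions at x = 19/7 gives 0.


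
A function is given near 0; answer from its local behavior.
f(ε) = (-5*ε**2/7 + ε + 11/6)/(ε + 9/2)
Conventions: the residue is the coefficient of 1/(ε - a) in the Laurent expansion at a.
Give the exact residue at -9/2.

The residue is -1439/84.

At the order-1 pole -9/2 set g(ε) = (ε - (-9/2))*f(ε) = -5*ε**2/7 + ε + 11/6.
Simple pole: residue = g(a) at a = -9/2, which is -1439/84.


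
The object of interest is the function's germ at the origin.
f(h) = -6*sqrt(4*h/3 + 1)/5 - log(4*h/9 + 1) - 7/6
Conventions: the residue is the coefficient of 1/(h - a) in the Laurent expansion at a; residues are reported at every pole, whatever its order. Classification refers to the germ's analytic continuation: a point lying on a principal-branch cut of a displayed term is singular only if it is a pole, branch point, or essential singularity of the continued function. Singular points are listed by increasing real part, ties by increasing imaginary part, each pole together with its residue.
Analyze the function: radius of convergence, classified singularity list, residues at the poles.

Radius of convergence at 0: 3/4.
At -9/4: a logarithmic branch point.
At -3/4: an algebraic (square-root) branch point.

Branch term (-1)*log(1 - h/(-9/4)): its argument vanishes at h = -9/4, a logarithmic branch point, modulus 9/4.
Branch term (-6/5)*sqrt(1 - h/(-3/4)): its argument vanishes at h = -3/4, a square-root branch point, modulus 3/4.
The radius of convergence is the smallest modulus among the singular points: 3/4.
List the singular points by increasing real part (a conjugate pair: the negative imaginary part first).


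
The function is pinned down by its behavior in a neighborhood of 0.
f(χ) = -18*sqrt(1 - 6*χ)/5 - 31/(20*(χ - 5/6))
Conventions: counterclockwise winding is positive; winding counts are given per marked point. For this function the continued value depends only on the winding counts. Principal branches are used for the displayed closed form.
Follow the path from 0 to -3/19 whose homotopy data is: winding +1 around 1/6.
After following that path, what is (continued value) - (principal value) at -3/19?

The rational part is single-valued and drops out of the difference; each branch term changes only by its own monodromy.
(-18/5)*sqrt(1 - χ/(1/6)): winding +1 is odd, the square root flips sign, contributing -2*(-18/5)*sqrt(1 - (-3/19)/(1/6)) = -2*(-18/5)*sqrt(37/19) = (36/95)*sqrt(703).
Summing the contributions at χ = -3/19 gives (36/95)*sqrt(703).

Continued minus principal equals (36/95)*sqrt(703).


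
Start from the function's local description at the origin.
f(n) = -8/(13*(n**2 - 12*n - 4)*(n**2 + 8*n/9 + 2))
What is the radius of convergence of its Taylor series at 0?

Denominator factor (n**2 + 8*n/9 + 2): discriminant -584/81, complex-conjugate roots (-4/9) + ((1/9)*sqrt(146))*i and (-4/9) - ((1/9)*sqrt(146))*i; poles of order 1, moduli sqrt(2) and sqrt(2).
Denominator factor (n**2 - 12*n - 4): discriminant 160, real irrational roots 6 + (2)*sqrt(10) and 6 - (2)*sqrt(10); poles of order 1, moduli 6 + (2)*sqrt(10) and -6 + (2)*sqrt(10).
The radius of convergence is the smallest modulus among the singular points: -6 + (2)*sqrt(10).

The radius of convergence is -6 + (2)*sqrt(10).


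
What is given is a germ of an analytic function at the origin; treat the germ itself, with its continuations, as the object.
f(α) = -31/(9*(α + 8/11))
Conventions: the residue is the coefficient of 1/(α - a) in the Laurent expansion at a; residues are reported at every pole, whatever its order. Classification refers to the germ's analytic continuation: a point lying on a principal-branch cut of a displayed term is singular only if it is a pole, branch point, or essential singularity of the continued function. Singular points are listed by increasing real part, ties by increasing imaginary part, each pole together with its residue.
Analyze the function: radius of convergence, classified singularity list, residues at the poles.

Radius of convergence at 0: 8/11.
At -8/11: a pole of order 1; residue -31/9.

Denominator factor (α + 8/11): pole of order 1 at -8/11, modulus 8/11.
The radius of convergence is the smallest modulus among the singular points: 8/11.
At the order-1 pole -8/11 set g(α) = (α - (-8/11))*f(α) = -31/9.
Simple pole: residue = g(a) at a = -8/11, which is -31/9.


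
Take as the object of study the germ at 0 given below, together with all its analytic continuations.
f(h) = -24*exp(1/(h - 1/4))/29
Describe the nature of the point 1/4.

The point is an essential singularity.

The exponent 1/(h - (1/4)) has a pole at 1/4, so exp(1/(h - (1/4))) takes every nonzero value near it: an essential singularity (not a pole of any order).


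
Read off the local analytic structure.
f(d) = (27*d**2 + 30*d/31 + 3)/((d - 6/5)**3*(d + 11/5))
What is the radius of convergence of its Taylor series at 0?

The radius of convergence is 6/5.

Denominator factor (d - 6/5)^3: pole of order 3 at 6/5, modulus 6/5.
Denominator factor (d + 11/5): pole of order 1 at -11/5, modulus 11/5.
The radius of convergence is the smallest modulus among the singular points: 6/5.


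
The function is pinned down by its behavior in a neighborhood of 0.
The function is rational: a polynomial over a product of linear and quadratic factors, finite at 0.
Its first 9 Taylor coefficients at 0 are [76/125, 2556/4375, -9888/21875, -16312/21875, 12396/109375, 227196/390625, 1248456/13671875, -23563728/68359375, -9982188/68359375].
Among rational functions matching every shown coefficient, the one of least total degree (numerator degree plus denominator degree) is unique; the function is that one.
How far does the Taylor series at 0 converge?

No rational of total degree below 7 reproduces all 9 coefficients; solving the [1/6] Pade equations on them gives f(n) = (24*n/7 + 19/2)/(n**2 - n/2 + 5/2)**3, whose expansion matches every shown term.
Denominator factor (n**2 - n/2 + 5/2)^3: discriminant -39/4, complex-conjugate roots (1/4) + ((1/4)*sqrt(39))*i and (1/4) - ((1/4)*sqrt(39))*i; poles of order 3, moduli (1/2)*sqrt(10) and (1/2)*sqrt(10).
The radius of convergence is the smallest modulus among the singular points: (1/2)*sqrt(10).

The radius of convergence is (1/2)*sqrt(10).
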